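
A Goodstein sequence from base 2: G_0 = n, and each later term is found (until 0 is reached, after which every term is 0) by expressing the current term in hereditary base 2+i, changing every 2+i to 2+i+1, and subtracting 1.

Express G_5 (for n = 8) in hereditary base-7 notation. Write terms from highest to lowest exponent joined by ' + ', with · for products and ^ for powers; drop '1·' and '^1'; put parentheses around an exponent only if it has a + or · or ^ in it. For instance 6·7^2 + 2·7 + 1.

2·7^7 + 2·7^2 + 7 + 4

G_0=8  [base 2] 2^(2 + 1)  →[2↦3]→  3^(3 + 1) = 81  −1 ⇒ G_1=80
G_1=80  [base 3] 2·3^3 + 2·3^2 + 2·3 + 2  →[3↦4]→  2·4^4 + 2·4^2 + 2·4 + 2 = 554  −1 ⇒ G_2=553
G_2=553  [base 4] 2·4^4 + 2·4^2 + 2·4 + 1  →[4↦5]→  2·5^5 + 2·5^2 + 2·5 + 1 = 6311  −1 ⇒ G_3=6310
G_3=6310  [base 5] 2·5^5 + 2·5^2 + 2·5  →[5↦6]→  2·6^6 + 2·6^2 + 2·6 = 93396  −1 ⇒ G_4=93395
G_4=93395  [base 6] 2·6^6 + 2·6^2 + 6 + 5  →[6↦7]→  2·7^7 + 2·7^2 + 7 + 5 = 1647196  −1 ⇒ G_5=1647195
G_5=1647195  [base 7] 2·7^7 + 2·7^2 + 7 + 4  →[7↦8]→  2·8^8 + 2·8^2 + 8 + 4 = 33554572  −1 ⇒ G_6=33554571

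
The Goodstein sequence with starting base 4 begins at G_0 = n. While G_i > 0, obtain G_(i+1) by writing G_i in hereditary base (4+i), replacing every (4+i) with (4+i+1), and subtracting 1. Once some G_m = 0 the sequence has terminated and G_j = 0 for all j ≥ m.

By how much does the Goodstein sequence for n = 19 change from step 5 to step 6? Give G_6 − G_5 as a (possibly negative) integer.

6

base 4: 19 = 4^2 + 3; at 5: 5^2 + 3 = 28; next = 27
base 5: 27 = 5^2 + 2; at 6: 6^2 + 2 = 38; next = 37
base 6: 37 = 6^2 + 1; at 7: 7^2 + 1 = 50; next = 49
base 7: 49 = 7^2; at 8: 8^2 = 64; next = 63
base 8: 63 = 7·8 + 7; at 9: 7·9 + 7 = 70; next = 69
base 9: 69 = 7·9 + 6; at 10: 7·10 + 6 = 76; next = 75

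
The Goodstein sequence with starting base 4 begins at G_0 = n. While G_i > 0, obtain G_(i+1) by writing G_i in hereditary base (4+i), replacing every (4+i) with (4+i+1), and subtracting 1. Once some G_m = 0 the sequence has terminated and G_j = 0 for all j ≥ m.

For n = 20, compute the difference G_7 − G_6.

step 0: 20 = 4^2 + 4; sub 5 for 4: 5^2 + 5; = 30; G_1 = 30−1 = 29
step 1: 29 = 5^2 + 4; sub 6 for 5: 6^2 + 4; = 40; G_2 = 40−1 = 39
step 2: 39 = 6^2 + 3; sub 7 for 6: 7^2 + 3; = 52; G_3 = 52−1 = 51
step 3: 51 = 7^2 + 2; sub 8 for 7: 8^2 + 2; = 66; G_4 = 66−1 = 65
step 4: 65 = 8^2 + 1; sub 9 for 8: 9^2 + 1; = 82; G_5 = 82−1 = 81
step 5: 81 = 9^2; sub 10 for 9: 10^2; = 100; G_6 = 100−1 = 99
step 6: 99 = 9·10 + 9; sub 11 for 10: 9·11 + 9; = 108; G_7 = 108−1 = 107

8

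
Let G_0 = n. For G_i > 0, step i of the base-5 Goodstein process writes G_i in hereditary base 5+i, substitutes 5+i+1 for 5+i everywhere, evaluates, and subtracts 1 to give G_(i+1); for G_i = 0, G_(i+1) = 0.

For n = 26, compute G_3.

(0) 26|_5 = 5^2 + 1 ↦ 6^2 + 1|_6 = 37 ⇒ 36
(1) 36|_6 = 6^2 ↦ 7^2|_7 = 49 ⇒ 48
(2) 48|_7 = 6·7 + 6 ↦ 6·8 + 6|_8 = 54 ⇒ 53

53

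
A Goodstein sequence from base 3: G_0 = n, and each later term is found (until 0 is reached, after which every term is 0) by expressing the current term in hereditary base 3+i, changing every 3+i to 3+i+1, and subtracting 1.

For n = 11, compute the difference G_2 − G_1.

8

G_0=11  [base 3] 3^2 + 2  →[3↦4]→  4^2 + 2 = 18  −1 ⇒ G_1=17
G_1=17  [base 4] 4^2 + 1  →[4↦5]→  5^2 + 1 = 26  −1 ⇒ G_2=25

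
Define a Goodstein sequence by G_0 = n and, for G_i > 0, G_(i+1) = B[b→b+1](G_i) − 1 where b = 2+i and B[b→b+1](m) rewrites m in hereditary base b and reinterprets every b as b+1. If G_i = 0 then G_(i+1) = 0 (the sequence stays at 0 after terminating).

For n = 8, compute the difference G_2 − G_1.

473

i=0: 8 = 2^(2 + 1) (b=2); 2→3: 3^(3 + 1) = 81; 81−1 = 80
i=1: 80 = 2·3^3 + 2·3^2 + 2·3 + 2 (b=3); 3→4: 2·4^4 + 2·4^2 + 2·4 + 2 = 554; 554−1 = 553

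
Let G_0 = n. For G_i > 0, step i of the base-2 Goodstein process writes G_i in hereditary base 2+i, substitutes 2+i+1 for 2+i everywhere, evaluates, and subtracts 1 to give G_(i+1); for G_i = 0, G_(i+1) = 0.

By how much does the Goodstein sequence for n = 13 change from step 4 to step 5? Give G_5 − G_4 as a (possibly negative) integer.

(0) 13|_2 = 2^(2 + 1) + 2^2 + 1 ↦ 3^(3 + 1) + 3^3 + 1|_3 = 109 ⇒ 108
(1) 108|_3 = 3^(3 + 1) + 3^3 ↦ 4^(4 + 1) + 4^4|_4 = 1280 ⇒ 1279
(2) 1279|_4 = 4^(4 + 1) + 3·4^3 + 3·4^2 + 3·4 + 3 ↦ 5^(5 + 1) + 3·5^3 + 3·5^2 + 3·5 + 3|_5 = 16093 ⇒ 16092
(3) 16092|_5 = 5^(5 + 1) + 3·5^3 + 3·5^2 + 3·5 + 2 ↦ 6^(6 + 1) + 3·6^3 + 3·6^2 + 3·6 + 2|_6 = 280712 ⇒ 280711
(4) 280711|_6 = 6^(6 + 1) + 3·6^3 + 3·6^2 + 3·6 + 1 ↦ 7^(7 + 1) + 3·7^3 + 3·7^2 + 3·7 + 1|_7 = 5765999 ⇒ 5765998

5485287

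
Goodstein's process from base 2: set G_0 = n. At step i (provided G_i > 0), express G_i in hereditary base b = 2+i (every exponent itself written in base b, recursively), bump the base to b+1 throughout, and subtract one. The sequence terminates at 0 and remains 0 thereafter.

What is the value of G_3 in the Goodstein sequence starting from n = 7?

3127

7 —HB2→ 2^2 + 2 + 1 —bump→ 3^3 + 3 + 1 = 31 —(−1)→ 30
30 —HB3→ 3^3 + 3 —bump→ 4^4 + 4 = 260 —(−1)→ 259
259 —HB4→ 4^4 + 3 —bump→ 5^5 + 3 = 3128 —(−1)→ 3127
3127 —HB5→ 5^5 + 2 —bump→ 6^6 + 2 = 46658 —(−1)→ 46657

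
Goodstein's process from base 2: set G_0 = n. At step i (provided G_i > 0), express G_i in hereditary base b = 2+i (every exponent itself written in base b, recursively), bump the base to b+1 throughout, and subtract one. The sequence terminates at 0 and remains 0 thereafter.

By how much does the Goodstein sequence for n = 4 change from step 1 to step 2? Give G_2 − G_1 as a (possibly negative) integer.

G_0 = 4. HB_2(4) = 2^2. Bump = 27. G_1 = 26.
G_1 = 26. HB_3(26) = 2·3^2 + 2·3 + 2. Bump = 42. G_2 = 41.

15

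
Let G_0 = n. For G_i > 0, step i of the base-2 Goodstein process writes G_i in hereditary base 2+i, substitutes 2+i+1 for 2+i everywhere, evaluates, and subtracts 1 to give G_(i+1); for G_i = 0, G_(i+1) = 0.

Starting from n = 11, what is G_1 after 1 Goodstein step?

84

base 2: 11 = 2^(2 + 1) + 2 + 1; at 3: 3^(3 + 1) + 3 + 1 = 85; next = 84
base 3: 84 = 3^(3 + 1) + 3; at 4: 4^(4 + 1) + 4 = 1028; next = 1027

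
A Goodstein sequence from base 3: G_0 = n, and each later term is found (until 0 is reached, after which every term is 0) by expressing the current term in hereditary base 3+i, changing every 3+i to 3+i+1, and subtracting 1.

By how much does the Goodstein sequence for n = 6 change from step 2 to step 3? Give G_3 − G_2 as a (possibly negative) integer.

0

G_0=6  [base 3] 2·3  →[3↦4]→  2·4 = 8  −1 ⇒ G_1=7
G_1=7  [base 4] 4 + 3  →[4↦5]→  5 + 3 = 8  −1 ⇒ G_2=7
G_2=7  [base 5] 5 + 2  →[5↦6]→  6 + 2 = 8  −1 ⇒ G_3=7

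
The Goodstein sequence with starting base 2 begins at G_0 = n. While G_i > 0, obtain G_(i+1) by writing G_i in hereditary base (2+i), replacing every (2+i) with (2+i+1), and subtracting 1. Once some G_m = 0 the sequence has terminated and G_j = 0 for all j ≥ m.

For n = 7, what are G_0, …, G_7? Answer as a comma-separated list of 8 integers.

7 —HB2→ 2^2 + 2 + 1 —bump→ 3^3 + 3 + 1 = 31 —(−1)→ 30
30 —HB3→ 3^3 + 3 —bump→ 4^4 + 4 = 260 —(−1)→ 259
259 —HB4→ 4^4 + 3 —bump→ 5^5 + 3 = 3128 —(−1)→ 3127
3127 —HB5→ 5^5 + 2 —bump→ 6^6 + 2 = 46658 —(−1)→ 46657
46657 —HB6→ 6^6 + 1 —bump→ 7^7 + 1 = 823544 —(−1)→ 823543
823543 —HB7→ 7^7 —bump→ 8^8 = 16777216 —(−1)→ 16777215
16777215 —HB8→ 7·8^7 + 7·8^6 + 7·8^5 + 7·8^4 + 7·8^3 + 7·8^2 + 7·8 + 7 —bump→ 7·9^7 + 7·9^6 + 7·9^5 + 7·9^4 + 7·9^3 + 7·9^2 + 7·9 + 7 = 37665880 —(−1)→ 37665879

7, 30, 259, 3127, 46657, 823543, 16777215, 37665879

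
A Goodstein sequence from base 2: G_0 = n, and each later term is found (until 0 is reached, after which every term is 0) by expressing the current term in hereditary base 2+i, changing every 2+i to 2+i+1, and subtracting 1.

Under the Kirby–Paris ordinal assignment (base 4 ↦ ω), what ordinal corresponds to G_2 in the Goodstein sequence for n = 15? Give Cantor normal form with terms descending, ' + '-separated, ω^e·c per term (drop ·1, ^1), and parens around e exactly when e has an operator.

ω^(ω + 1) + ω^ω + 3

base 2: 15 = 2^(2 + 1) + 2^2 + 2 + 1; at 3: 3^(3 + 1) + 3^3 + 3 + 1 = 112; next = 111
base 3: 111 = 3^(3 + 1) + 3^3 + 3; at 4: 4^(4 + 1) + 4^4 + 4 = 1284; next = 1283
base 4: 1283 = 4^(4 + 1) + 4^4 + 3; at 5: 5^(5 + 1) + 5^5 + 3 = 18753; next = 18752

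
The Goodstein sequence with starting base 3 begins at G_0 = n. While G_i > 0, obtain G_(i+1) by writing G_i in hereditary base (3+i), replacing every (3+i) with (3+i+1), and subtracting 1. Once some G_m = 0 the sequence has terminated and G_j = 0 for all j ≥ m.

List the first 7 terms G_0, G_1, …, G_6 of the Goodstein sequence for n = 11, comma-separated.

(0) 11|_3 = 3^2 + 2 ↦ 4^2 + 2|_4 = 18 ⇒ 17
(1) 17|_4 = 4^2 + 1 ↦ 5^2 + 1|_5 = 26 ⇒ 25
(2) 25|_5 = 5^2 ↦ 6^2|_6 = 36 ⇒ 35
(3) 35|_6 = 5·6 + 5 ↦ 5·7 + 5|_7 = 40 ⇒ 39
(4) 39|_7 = 5·7 + 4 ↦ 5·8 + 4|_8 = 44 ⇒ 43
(5) 43|_8 = 5·8 + 3 ↦ 5·9 + 3|_9 = 48 ⇒ 47

11, 17, 25, 35, 39, 43, 47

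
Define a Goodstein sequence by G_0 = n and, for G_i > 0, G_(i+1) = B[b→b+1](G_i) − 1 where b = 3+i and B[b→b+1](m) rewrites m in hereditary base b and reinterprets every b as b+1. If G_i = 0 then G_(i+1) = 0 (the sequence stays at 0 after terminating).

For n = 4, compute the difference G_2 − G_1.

G_0 = 4. HB_3(4) = 3 + 1. Bump = 5. G_1 = 4.
G_1 = 4. HB_4(4) = 4. Bump = 5. G_2 = 4.

0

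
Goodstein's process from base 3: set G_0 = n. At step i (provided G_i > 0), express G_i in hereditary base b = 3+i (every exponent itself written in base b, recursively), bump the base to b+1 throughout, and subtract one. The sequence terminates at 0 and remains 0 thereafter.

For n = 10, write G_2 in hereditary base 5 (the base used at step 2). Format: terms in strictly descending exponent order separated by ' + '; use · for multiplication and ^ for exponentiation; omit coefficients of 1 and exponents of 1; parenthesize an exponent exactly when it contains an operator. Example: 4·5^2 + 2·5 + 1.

4·5 + 4

step 0: 10 = 3^2 + 1; sub 4 for 3: 4^2 + 1; = 17; G_1 = 17−1 = 16
step 1: 16 = 4^2; sub 5 for 4: 5^2; = 25; G_2 = 25−1 = 24
step 2: 24 = 4·5 + 4; sub 6 for 5: 4·6 + 4; = 28; G_3 = 28−1 = 27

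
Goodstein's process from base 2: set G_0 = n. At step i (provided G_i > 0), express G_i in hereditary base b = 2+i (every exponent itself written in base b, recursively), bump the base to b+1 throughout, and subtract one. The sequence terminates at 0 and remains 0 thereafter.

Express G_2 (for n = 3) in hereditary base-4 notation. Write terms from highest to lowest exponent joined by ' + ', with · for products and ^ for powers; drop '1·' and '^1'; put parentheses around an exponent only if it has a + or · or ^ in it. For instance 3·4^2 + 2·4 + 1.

step 0: 3 = 2 + 1; sub 3 for 2: 3 + 1; = 4; G_1 = 4−1 = 3
step 1: 3 = 3; sub 4 for 3: 4; = 4; G_2 = 4−1 = 3
step 2: 3 = 3; sub 5 for 4: 3; = 3; G_3 = 3−1 = 2

3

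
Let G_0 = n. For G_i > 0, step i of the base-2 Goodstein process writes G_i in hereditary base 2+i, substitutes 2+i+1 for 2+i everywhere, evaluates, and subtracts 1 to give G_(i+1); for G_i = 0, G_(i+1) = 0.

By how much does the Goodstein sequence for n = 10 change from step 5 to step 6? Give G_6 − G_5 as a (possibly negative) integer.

79857569

base 2: 10 = 2^(2 + 1) + 2; at 3: 3^(3 + 1) + 3 = 84; next = 83
base 3: 83 = 3^(3 + 1) + 2; at 4: 4^(4 + 1) + 2 = 1026; next = 1025
base 4: 1025 = 4^(4 + 1) + 1; at 5: 5^(5 + 1) + 1 = 15626; next = 15625
base 5: 15625 = 5^(5 + 1); at 6: 6^(6 + 1) = 279936; next = 279935
base 6: 279935 = 5·6^6 + 5·6^5 + 5·6^4 + 5·6^3 + 5·6^2 + 5·6 + 5; at 7: 5·7^7 + 5·7^5 + 5·7^4 + 5·7^3 + 5·7^2 + 5·7 + 5 = 4215755; next = 4215754
base 7: 4215754 = 5·7^7 + 5·7^5 + 5·7^4 + 5·7^3 + 5·7^2 + 5·7 + 4; at 8: 5·8^8 + 5·8^5 + 5·8^4 + 5·8^3 + 5·8^2 + 5·8 + 4 = 84073324; next = 84073323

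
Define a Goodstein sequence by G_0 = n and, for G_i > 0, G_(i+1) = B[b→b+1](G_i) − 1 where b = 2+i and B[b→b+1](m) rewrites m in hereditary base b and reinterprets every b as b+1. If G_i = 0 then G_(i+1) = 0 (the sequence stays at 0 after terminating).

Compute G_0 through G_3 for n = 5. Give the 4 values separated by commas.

5, 27, 255, 467

base 2: 5 = 2^2 + 1; at 3: 3^3 + 1 = 28; next = 27
base 3: 27 = 3^3; at 4: 4^4 = 256; next = 255
base 4: 255 = 3·4^3 + 3·4^2 + 3·4 + 3; at 5: 3·5^3 + 3·5^2 + 3·5 + 3 = 468; next = 467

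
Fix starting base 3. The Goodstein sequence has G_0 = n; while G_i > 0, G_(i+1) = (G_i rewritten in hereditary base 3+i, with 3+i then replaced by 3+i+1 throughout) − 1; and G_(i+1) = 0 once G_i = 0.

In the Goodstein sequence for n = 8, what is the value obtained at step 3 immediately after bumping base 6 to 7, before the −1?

[0] 8 ≡ 2·3 + 2 (base 3). Lift 4: 10. −1: 9.
[1] 9 ≡ 2·4 + 1 (base 4). Lift 5: 11. −1: 10.
[2] 10 ≡ 2·5 (base 5). Lift 6: 12. −1: 11.

12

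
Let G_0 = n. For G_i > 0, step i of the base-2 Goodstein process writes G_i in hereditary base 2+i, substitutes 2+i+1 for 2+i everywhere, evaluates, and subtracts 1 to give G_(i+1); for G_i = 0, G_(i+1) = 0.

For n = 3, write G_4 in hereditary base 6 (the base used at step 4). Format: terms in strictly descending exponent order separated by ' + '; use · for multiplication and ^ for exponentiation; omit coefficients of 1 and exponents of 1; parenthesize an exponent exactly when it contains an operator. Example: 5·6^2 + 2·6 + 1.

[0] 3 ≡ 2 + 1 (base 2). Lift 3: 4. −1: 3.
[1] 3 ≡ 3 (base 3). Lift 4: 4. −1: 3.
[2] 3 ≡ 3 (base 4). Lift 5: 3. −1: 2.
[3] 2 ≡ 2 (base 5). Lift 6: 2. −1: 1.
[4] 1 ≡ 1 (base 6). Lift 7: 1. −1: 0.

1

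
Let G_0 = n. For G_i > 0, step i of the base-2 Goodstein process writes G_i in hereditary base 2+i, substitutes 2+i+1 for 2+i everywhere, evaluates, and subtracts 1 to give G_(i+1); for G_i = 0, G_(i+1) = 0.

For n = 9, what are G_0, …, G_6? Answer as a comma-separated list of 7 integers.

G_0=9  [base 2] 2^(2 + 1) + 1  →[2↦3]→  3^(3 + 1) + 1 = 82  −1 ⇒ G_1=81
G_1=81  [base 3] 3^(3 + 1)  →[3↦4]→  4^(4 + 1) = 1024  −1 ⇒ G_2=1023
G_2=1023  [base 4] 3·4^4 + 3·4^3 + 3·4^2 + 3·4 + 3  →[4↦5]→  3·5^5 + 3·5^3 + 3·5^2 + 3·5 + 3 = 9843  −1 ⇒ G_3=9842
G_3=9842  [base 5] 3·5^5 + 3·5^3 + 3·5^2 + 3·5 + 2  →[5↦6]→  3·6^6 + 3·6^3 + 3·6^2 + 3·6 + 2 = 140744  −1 ⇒ G_4=140743
G_4=140743  [base 6] 3·6^6 + 3·6^3 + 3·6^2 + 3·6 + 1  →[6↦7]→  3·7^7 + 3·7^3 + 3·7^2 + 3·7 + 1 = 2471827  −1 ⇒ G_5=2471826
G_5=2471826  [base 7] 3·7^7 + 3·7^3 + 3·7^2 + 3·7  →[7↦8]→  3·8^8 + 3·8^3 + 3·8^2 + 3·8 = 50333400  −1 ⇒ G_6=50333399

9, 81, 1023, 9842, 140743, 2471826, 50333399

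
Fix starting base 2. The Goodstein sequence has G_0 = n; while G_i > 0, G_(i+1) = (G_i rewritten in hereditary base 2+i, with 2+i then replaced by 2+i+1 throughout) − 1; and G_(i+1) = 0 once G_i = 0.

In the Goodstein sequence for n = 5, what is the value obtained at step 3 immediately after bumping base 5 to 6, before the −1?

776

step 0: 5 = 2^2 + 1; sub 3 for 2: 3^3 + 1; = 28; G_1 = 28−1 = 27
step 1: 27 = 3^3; sub 4 for 3: 4^4; = 256; G_2 = 256−1 = 255
step 2: 255 = 3·4^3 + 3·4^2 + 3·4 + 3; sub 5 for 4: 3·5^3 + 3·5^2 + 3·5 + 3; = 468; G_3 = 468−1 = 467
step 3: 467 = 3·5^3 + 3·5^2 + 3·5 + 2; sub 6 for 5: 3·6^3 + 3·6^2 + 3·6 + 2; = 776; G_4 = 776−1 = 775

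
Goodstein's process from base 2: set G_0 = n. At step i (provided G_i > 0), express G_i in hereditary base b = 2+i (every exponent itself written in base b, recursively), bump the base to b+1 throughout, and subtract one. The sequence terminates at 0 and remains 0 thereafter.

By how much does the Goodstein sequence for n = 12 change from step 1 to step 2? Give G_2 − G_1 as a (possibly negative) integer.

958

G_0=12  [base 2] 2^(2 + 1) + 2^2  →[2↦3]→  3^(3 + 1) + 3^3 = 108  −1 ⇒ G_1=107
G_1=107  [base 3] 3^(3 + 1) + 2·3^2 + 2·3 + 2  →[3↦4]→  4^(4 + 1) + 2·4^2 + 2·4 + 2 = 1066  −1 ⇒ G_2=1065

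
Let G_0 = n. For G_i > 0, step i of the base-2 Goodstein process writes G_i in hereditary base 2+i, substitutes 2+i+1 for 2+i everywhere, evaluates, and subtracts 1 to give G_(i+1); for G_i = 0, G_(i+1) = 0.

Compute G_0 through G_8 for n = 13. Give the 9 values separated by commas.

13, 108, 1279, 16092, 280711, 5765998, 134219479, 3486786855, 100000003325

base 2: 13 = 2^(2 + 1) + 2^2 + 1; at 3: 3^(3 + 1) + 3^3 + 1 = 109; next = 108
base 3: 108 = 3^(3 + 1) + 3^3; at 4: 4^(4 + 1) + 4^4 = 1280; next = 1279
base 4: 1279 = 4^(4 + 1) + 3·4^3 + 3·4^2 + 3·4 + 3; at 5: 5^(5 + 1) + 3·5^3 + 3·5^2 + 3·5 + 3 = 16093; next = 16092
base 5: 16092 = 5^(5 + 1) + 3·5^3 + 3·5^2 + 3·5 + 2; at 6: 6^(6 + 1) + 3·6^3 + 3·6^2 + 3·6 + 2 = 280712; next = 280711
base 6: 280711 = 6^(6 + 1) + 3·6^3 + 3·6^2 + 3·6 + 1; at 7: 7^(7 + 1) + 3·7^3 + 3·7^2 + 3·7 + 1 = 5765999; next = 5765998
base 7: 5765998 = 7^(7 + 1) + 3·7^3 + 3·7^2 + 3·7; at 8: 8^(8 + 1) + 3·8^3 + 3·8^2 + 3·8 = 134219480; next = 134219479
base 8: 134219479 = 8^(8 + 1) + 3·8^3 + 3·8^2 + 2·8 + 7; at 9: 9^(9 + 1) + 3·9^3 + 3·9^2 + 2·9 + 7 = 3486786856; next = 3486786855
base 9: 3486786855 = 9^(9 + 1) + 3·9^3 + 3·9^2 + 2·9 + 6; at 10: 10^(10 + 1) + 3·10^3 + 3·10^2 + 2·10 + 6 = 100000003326; next = 100000003325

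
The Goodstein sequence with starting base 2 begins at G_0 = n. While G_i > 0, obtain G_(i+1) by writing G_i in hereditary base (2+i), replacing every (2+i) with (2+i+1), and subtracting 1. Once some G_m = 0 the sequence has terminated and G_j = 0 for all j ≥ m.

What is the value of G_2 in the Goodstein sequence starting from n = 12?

G_0 = 12. HB_2(12) = 2^(2 + 1) + 2^2. Bump = 108. G_1 = 107.
G_1 = 107. HB_3(107) = 3^(3 + 1) + 2·3^2 + 2·3 + 2. Bump = 1066. G_2 = 1065.
G_2 = 1065. HB_4(1065) = 4^(4 + 1) + 2·4^2 + 2·4 + 1. Bump = 15686. G_3 = 15685.

1065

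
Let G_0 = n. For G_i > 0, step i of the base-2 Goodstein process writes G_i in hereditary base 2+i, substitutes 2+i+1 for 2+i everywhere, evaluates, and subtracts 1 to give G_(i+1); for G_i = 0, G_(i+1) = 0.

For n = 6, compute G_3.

G_0 = 6. HB_2(6) = 2^2 + 2. Bump = 30. G_1 = 29.
G_1 = 29. HB_3(29) = 3^3 + 2. Bump = 258. G_2 = 257.
G_2 = 257. HB_4(257) = 4^4 + 1. Bump = 3126. G_3 = 3125.
G_3 = 3125. HB_5(3125) = 5^5. Bump = 46656. G_4 = 46655.

3125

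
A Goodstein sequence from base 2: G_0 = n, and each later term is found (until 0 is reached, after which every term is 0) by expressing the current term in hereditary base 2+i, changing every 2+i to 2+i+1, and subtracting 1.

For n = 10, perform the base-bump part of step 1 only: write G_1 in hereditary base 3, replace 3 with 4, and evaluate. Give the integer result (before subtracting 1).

1026

base 2: 10 = 2^(2 + 1) + 2; at 3: 3^(3 + 1) + 3 = 84; next = 83
base 3: 83 = 3^(3 + 1) + 2; at 4: 4^(4 + 1) + 2 = 1026; next = 1025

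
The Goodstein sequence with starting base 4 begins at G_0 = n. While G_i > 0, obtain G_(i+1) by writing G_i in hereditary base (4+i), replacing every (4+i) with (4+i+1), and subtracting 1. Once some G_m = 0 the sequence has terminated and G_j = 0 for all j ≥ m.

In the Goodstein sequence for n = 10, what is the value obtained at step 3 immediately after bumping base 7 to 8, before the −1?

i=0: 10 = 2·4 + 2 (b=4); 4→5: 2·5 + 2 = 12; 12−1 = 11
i=1: 11 = 2·5 + 1 (b=5); 5→6: 2·6 + 1 = 13; 13−1 = 12
i=2: 12 = 2·6 (b=6); 6→7: 2·7 = 14; 14−1 = 13
i=3: 13 = 7 + 6 (b=7); 7→8: 8 + 6 = 14; 14−1 = 13

14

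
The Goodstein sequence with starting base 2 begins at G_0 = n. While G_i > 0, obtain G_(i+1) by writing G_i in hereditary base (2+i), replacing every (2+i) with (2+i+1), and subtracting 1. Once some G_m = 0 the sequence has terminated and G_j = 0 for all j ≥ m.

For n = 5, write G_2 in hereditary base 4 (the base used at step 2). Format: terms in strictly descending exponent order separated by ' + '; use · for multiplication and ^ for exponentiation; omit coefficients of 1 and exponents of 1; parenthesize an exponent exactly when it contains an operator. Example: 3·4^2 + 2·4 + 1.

5 —HB2→ 2^2 + 1 —bump→ 3^3 + 1 = 28 —(−1)→ 27
27 —HB3→ 3^3 —bump→ 4^4 = 256 —(−1)→ 255
255 —HB4→ 3·4^3 + 3·4^2 + 3·4 + 3 —bump→ 3·5^3 + 3·5^2 + 3·5 + 3 = 468 —(−1)→ 467

3·4^3 + 3·4^2 + 3·4 + 3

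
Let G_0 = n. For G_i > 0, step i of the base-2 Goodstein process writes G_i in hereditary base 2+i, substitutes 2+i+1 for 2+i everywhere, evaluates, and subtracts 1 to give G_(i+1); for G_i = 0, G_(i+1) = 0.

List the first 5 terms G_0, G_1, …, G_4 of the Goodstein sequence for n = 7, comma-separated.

[0] 7 ≡ 2^2 + 2 + 1 (base 2). Lift 3: 31. −1: 30.
[1] 30 ≡ 3^3 + 3 (base 3). Lift 4: 260. −1: 259.
[2] 259 ≡ 4^4 + 3 (base 4). Lift 5: 3128. −1: 3127.
[3] 3127 ≡ 5^5 + 2 (base 5). Lift 6: 46658. −1: 46657.

7, 30, 259, 3127, 46657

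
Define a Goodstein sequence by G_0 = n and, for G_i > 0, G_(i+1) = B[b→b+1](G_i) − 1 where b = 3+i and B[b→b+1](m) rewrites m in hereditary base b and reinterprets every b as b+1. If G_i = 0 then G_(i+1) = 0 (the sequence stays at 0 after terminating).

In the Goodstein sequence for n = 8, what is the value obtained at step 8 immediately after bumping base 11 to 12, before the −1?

12

base 3: 8 = 2·3 + 2; at 4: 2·4 + 2 = 10; next = 9
base 4: 9 = 2·4 + 1; at 5: 2·5 + 1 = 11; next = 10
base 5: 10 = 2·5; at 6: 2·6 = 12; next = 11
base 6: 11 = 6 + 5; at 7: 7 + 5 = 12; next = 11
base 7: 11 = 7 + 4; at 8: 8 + 4 = 12; next = 11
base 8: 11 = 8 + 3; at 9: 9 + 3 = 12; next = 11
base 9: 11 = 9 + 2; at 10: 10 + 2 = 12; next = 11
base 10: 11 = 10 + 1; at 11: 11 + 1 = 12; next = 11
base 11: 11 = 11; at 12: 12 = 12; next = 11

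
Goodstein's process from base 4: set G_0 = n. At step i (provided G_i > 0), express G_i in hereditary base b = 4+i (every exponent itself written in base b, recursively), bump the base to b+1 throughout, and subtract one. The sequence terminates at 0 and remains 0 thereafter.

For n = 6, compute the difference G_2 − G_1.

G_0 = 6. HB_4(6) = 4 + 2. Bump = 7. G_1 = 6.
G_1 = 6. HB_5(6) = 5 + 1. Bump = 7. G_2 = 6.

0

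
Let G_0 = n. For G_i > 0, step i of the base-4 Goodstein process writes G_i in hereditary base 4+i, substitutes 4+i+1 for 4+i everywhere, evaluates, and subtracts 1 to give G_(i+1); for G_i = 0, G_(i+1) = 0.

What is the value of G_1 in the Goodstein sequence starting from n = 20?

base 4: 20 = 4^2 + 4; at 5: 5^2 + 5 = 30; next = 29
base 5: 29 = 5^2 + 4; at 6: 6^2 + 4 = 40; next = 39

29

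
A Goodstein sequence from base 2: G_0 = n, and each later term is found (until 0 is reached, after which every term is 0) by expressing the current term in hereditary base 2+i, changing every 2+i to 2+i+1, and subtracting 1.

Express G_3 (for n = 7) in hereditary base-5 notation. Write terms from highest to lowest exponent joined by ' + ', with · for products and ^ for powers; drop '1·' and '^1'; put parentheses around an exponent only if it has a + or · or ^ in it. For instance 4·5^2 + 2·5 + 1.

G_0=7  [base 2] 2^2 + 2 + 1  →[2↦3]→  3^3 + 3 + 1 = 31  −1 ⇒ G_1=30
G_1=30  [base 3] 3^3 + 3  →[3↦4]→  4^4 + 4 = 260  −1 ⇒ G_2=259
G_2=259  [base 4] 4^4 + 3  →[4↦5]→  5^5 + 3 = 3128  −1 ⇒ G_3=3127
G_3=3127  [base 5] 5^5 + 2  →[5↦6]→  6^6 + 2 = 46658  −1 ⇒ G_4=46657

5^5 + 2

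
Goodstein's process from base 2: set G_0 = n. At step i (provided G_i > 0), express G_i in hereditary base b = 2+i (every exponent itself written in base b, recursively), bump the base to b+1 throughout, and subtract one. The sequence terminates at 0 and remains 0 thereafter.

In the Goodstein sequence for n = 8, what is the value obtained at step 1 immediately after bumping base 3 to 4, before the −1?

554

(0) 8|_2 = 2^(2 + 1) ↦ 3^(3 + 1)|_3 = 81 ⇒ 80
(1) 80|_3 = 2·3^3 + 2·3^2 + 2·3 + 2 ↦ 2·4^4 + 2·4^2 + 2·4 + 2|_4 = 554 ⇒ 553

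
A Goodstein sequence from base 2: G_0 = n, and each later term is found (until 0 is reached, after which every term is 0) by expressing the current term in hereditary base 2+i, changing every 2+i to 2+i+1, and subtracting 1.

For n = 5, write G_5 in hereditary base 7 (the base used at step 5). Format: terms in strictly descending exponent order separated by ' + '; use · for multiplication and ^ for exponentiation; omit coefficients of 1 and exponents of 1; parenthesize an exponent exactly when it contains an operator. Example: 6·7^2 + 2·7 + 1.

3·7^3 + 3·7^2 + 3·7

G_0 = 5. HB_2(5) = 2^2 + 1. Bump = 28. G_1 = 27.
G_1 = 27. HB_3(27) = 3^3. Bump = 256. G_2 = 255.
G_2 = 255. HB_4(255) = 3·4^3 + 3·4^2 + 3·4 + 3. Bump = 468. G_3 = 467.
G_3 = 467. HB_5(467) = 3·5^3 + 3·5^2 + 3·5 + 2. Bump = 776. G_4 = 775.
G_4 = 775. HB_6(775) = 3·6^3 + 3·6^2 + 3·6 + 1. Bump = 1198. G_5 = 1197.
G_5 = 1197. HB_7(1197) = 3·7^3 + 3·7^2 + 3·7. Bump = 1752. G_6 = 1751.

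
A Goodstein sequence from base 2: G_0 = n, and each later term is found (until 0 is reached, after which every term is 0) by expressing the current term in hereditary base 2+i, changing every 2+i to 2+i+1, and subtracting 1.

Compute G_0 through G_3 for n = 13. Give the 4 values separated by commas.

[0] 13 ≡ 2^(2 + 1) + 2^2 + 1 (base 2). Lift 3: 109. −1: 108.
[1] 108 ≡ 3^(3 + 1) + 3^3 (base 3). Lift 4: 1280. −1: 1279.
[2] 1279 ≡ 4^(4 + 1) + 3·4^3 + 3·4^2 + 3·4 + 3 (base 4). Lift 5: 16093. −1: 16092.

13, 108, 1279, 16092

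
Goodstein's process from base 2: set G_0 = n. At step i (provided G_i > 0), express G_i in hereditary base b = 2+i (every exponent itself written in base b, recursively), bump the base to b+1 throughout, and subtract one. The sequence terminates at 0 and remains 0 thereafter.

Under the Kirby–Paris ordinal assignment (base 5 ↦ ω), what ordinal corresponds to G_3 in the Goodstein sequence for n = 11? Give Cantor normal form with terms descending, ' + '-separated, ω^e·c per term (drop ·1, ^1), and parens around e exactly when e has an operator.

ω^(ω + 1) + 2

step 0: 11 = 2^(2 + 1) + 2 + 1; sub 3 for 2: 3^(3 + 1) + 3 + 1; = 85; G_1 = 85−1 = 84
step 1: 84 = 3^(3 + 1) + 3; sub 4 for 3: 4^(4 + 1) + 4; = 1028; G_2 = 1028−1 = 1027
step 2: 1027 = 4^(4 + 1) + 3; sub 5 for 4: 5^(5 + 1) + 3; = 15628; G_3 = 15628−1 = 15627
step 3: 15627 = 5^(5 + 1) + 2; sub 6 for 5: 6^(6 + 1) + 2; = 279938; G_4 = 279938−1 = 279937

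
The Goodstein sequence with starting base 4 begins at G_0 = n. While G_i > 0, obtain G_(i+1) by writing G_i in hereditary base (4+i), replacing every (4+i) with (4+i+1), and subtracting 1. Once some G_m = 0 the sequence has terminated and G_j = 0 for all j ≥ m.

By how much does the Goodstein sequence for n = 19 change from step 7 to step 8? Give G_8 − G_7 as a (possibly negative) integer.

6

[0] 19 ≡ 4^2 + 3 (base 4). Lift 5: 28. −1: 27.
[1] 27 ≡ 5^2 + 2 (base 5). Lift 6: 38. −1: 37.
[2] 37 ≡ 6^2 + 1 (base 6). Lift 7: 50. −1: 49.
[3] 49 ≡ 7^2 (base 7). Lift 8: 64. −1: 63.
[4] 63 ≡ 7·8 + 7 (base 8). Lift 9: 70. −1: 69.
[5] 69 ≡ 7·9 + 6 (base 9). Lift 10: 76. −1: 75.
[6] 75 ≡ 7·10 + 5 (base 10). Lift 11: 82. −1: 81.
[7] 81 ≡ 7·11 + 4 (base 11). Lift 12: 88. −1: 87.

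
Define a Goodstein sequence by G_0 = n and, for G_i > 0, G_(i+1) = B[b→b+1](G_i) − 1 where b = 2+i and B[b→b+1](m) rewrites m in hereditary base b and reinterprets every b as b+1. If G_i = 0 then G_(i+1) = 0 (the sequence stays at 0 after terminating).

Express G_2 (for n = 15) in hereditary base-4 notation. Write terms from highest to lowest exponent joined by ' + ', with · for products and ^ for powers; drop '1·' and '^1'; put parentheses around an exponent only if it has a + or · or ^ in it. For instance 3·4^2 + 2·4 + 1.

4^(4 + 1) + 4^4 + 3

15 —HB2→ 2^(2 + 1) + 2^2 + 2 + 1 —bump→ 3^(3 + 1) + 3^3 + 3 + 1 = 112 —(−1)→ 111
111 —HB3→ 3^(3 + 1) + 3^3 + 3 —bump→ 4^(4 + 1) + 4^4 + 4 = 1284 —(−1)→ 1283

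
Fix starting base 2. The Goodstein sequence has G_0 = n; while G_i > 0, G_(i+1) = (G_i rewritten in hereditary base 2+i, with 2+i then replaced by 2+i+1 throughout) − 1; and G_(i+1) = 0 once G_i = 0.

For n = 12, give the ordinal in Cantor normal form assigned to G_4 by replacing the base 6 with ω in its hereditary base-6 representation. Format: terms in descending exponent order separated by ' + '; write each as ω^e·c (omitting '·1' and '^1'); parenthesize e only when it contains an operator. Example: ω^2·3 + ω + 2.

(0) 12|_2 = 2^(2 + 1) + 2^2 ↦ 3^(3 + 1) + 3^3|_3 = 108 ⇒ 107
(1) 107|_3 = 3^(3 + 1) + 2·3^2 + 2·3 + 2 ↦ 4^(4 + 1) + 2·4^2 + 2·4 + 2|_4 = 1066 ⇒ 1065
(2) 1065|_4 = 4^(4 + 1) + 2·4^2 + 2·4 + 1 ↦ 5^(5 + 1) + 2·5^2 + 2·5 + 1|_5 = 15686 ⇒ 15685
(3) 15685|_5 = 5^(5 + 1) + 2·5^2 + 2·5 ↦ 6^(6 + 1) + 2·6^2 + 2·6|_6 = 280020 ⇒ 280019
(4) 280019|_6 = 6^(6 + 1) + 2·6^2 + 6 + 5 ↦ 7^(7 + 1) + 2·7^2 + 7 + 5|_7 = 5764911 ⇒ 5764910

ω^(ω + 1) + ω^2·2 + ω + 5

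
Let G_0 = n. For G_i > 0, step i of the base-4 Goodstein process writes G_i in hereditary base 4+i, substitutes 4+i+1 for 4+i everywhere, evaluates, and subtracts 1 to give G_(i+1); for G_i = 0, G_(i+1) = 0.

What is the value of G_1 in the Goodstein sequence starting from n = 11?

12

base 4: 11 = 2·4 + 3; at 5: 2·5 + 3 = 13; next = 12
base 5: 12 = 2·5 + 2; at 6: 2·6 + 2 = 14; next = 13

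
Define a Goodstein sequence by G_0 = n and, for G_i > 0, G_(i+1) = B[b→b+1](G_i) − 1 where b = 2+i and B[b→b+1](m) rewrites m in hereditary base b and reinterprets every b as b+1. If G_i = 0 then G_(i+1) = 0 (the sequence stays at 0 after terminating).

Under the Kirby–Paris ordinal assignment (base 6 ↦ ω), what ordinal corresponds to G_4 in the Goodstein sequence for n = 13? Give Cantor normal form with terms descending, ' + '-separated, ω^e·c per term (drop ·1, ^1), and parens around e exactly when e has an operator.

(0) 13|_2 = 2^(2 + 1) + 2^2 + 1 ↦ 3^(3 + 1) + 3^3 + 1|_3 = 109 ⇒ 108
(1) 108|_3 = 3^(3 + 1) + 3^3 ↦ 4^(4 + 1) + 4^4|_4 = 1280 ⇒ 1279
(2) 1279|_4 = 4^(4 + 1) + 3·4^3 + 3·4^2 + 3·4 + 3 ↦ 5^(5 + 1) + 3·5^3 + 3·5^2 + 3·5 + 3|_5 = 16093 ⇒ 16092
(3) 16092|_5 = 5^(5 + 1) + 3·5^3 + 3·5^2 + 3·5 + 2 ↦ 6^(6 + 1) + 3·6^3 + 3·6^2 + 3·6 + 2|_6 = 280712 ⇒ 280711
(4) 280711|_6 = 6^(6 + 1) + 3·6^3 + 3·6^2 + 3·6 + 1 ↦ 7^(7 + 1) + 3·7^3 + 3·7^2 + 3·7 + 1|_7 = 5765999 ⇒ 5765998

ω^(ω + 1) + ω^3·3 + ω^2·3 + ω·3 + 1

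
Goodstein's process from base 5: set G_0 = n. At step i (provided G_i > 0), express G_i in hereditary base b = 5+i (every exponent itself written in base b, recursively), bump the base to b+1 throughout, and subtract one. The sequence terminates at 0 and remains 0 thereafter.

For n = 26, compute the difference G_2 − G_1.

12

base 5: 26 = 5^2 + 1; at 6: 6^2 + 1 = 37; next = 36
base 6: 36 = 6^2; at 7: 7^2 = 49; next = 48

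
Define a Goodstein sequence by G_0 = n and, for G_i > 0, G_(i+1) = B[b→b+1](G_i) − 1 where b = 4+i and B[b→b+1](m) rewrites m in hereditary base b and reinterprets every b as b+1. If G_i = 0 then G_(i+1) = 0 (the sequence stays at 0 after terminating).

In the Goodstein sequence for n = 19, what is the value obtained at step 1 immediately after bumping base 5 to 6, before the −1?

38

(0) 19|_4 = 4^2 + 3 ↦ 5^2 + 3|_5 = 28 ⇒ 27
(1) 27|_5 = 5^2 + 2 ↦ 6^2 + 2|_6 = 38 ⇒ 37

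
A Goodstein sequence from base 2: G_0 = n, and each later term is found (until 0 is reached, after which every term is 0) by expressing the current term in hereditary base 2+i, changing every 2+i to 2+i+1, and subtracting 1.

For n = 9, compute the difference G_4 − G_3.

130901

[0] 9 ≡ 2^(2 + 1) + 1 (base 2). Lift 3: 82. −1: 81.
[1] 81 ≡ 3^(3 + 1) (base 3). Lift 4: 1024. −1: 1023.
[2] 1023 ≡ 3·4^4 + 3·4^3 + 3·4^2 + 3·4 + 3 (base 4). Lift 5: 9843. −1: 9842.
[3] 9842 ≡ 3·5^5 + 3·5^3 + 3·5^2 + 3·5 + 2 (base 5). Lift 6: 140744. −1: 140743.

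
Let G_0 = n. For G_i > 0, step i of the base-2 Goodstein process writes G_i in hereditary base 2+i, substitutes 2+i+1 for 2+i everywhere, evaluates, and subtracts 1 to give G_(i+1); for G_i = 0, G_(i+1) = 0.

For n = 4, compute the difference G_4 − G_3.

23

G_0 = 4. HB_2(4) = 2^2. Bump = 27. G_1 = 26.
G_1 = 26. HB_3(26) = 2·3^2 + 2·3 + 2. Bump = 42. G_2 = 41.
G_2 = 41. HB_4(41) = 2·4^2 + 2·4 + 1. Bump = 61. G_3 = 60.
G_3 = 60. HB_5(60) = 2·5^2 + 2·5. Bump = 84. G_4 = 83.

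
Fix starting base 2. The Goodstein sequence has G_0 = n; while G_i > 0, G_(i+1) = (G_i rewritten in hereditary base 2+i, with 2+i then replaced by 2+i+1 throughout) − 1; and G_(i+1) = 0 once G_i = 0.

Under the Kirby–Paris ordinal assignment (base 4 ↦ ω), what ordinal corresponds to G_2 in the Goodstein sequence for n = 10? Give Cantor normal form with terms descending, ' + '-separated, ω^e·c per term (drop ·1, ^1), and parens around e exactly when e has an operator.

ω^(ω + 1) + 1

G_0=10  [base 2] 2^(2 + 1) + 2  →[2↦3]→  3^(3 + 1) + 3 = 84  −1 ⇒ G_1=83
G_1=83  [base 3] 3^(3 + 1) + 2  →[3↦4]→  4^(4 + 1) + 2 = 1026  −1 ⇒ G_2=1025
G_2=1025  [base 4] 4^(4 + 1) + 1  →[4↦5]→  5^(5 + 1) + 1 = 15626  −1 ⇒ G_3=15625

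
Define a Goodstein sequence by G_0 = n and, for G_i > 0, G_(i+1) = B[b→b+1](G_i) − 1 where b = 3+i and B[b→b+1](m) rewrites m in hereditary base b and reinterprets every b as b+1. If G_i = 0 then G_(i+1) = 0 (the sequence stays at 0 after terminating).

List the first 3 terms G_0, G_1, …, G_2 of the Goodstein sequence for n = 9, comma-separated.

(0) 9|_3 = 3^2 ↦ 4^2|_4 = 16 ⇒ 15
(1) 15|_4 = 3·4 + 3 ↦ 3·5 + 3|_5 = 18 ⇒ 17

9, 15, 17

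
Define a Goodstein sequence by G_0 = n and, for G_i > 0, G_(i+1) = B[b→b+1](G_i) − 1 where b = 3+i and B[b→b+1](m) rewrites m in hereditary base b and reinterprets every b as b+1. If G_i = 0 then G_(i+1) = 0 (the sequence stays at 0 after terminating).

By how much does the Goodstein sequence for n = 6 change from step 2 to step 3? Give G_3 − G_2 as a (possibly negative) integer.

G_0 = 6. HB_3(6) = 2·3. Bump = 8. G_1 = 7.
G_1 = 7. HB_4(7) = 4 + 3. Bump = 8. G_2 = 7.
G_2 = 7. HB_5(7) = 5 + 2. Bump = 8. G_3 = 7.

0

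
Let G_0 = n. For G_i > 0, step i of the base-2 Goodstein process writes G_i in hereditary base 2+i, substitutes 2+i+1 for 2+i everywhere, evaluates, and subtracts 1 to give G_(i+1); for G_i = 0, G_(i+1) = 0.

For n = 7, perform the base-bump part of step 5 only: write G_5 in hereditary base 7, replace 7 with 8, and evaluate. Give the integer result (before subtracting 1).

16777216

[0] 7 ≡ 2^2 + 2 + 1 (base 2). Lift 3: 31. −1: 30.
[1] 30 ≡ 3^3 + 3 (base 3). Lift 4: 260. −1: 259.
[2] 259 ≡ 4^4 + 3 (base 4). Lift 5: 3128. −1: 3127.
[3] 3127 ≡ 5^5 + 2 (base 5). Lift 6: 46658. −1: 46657.
[4] 46657 ≡ 6^6 + 1 (base 6). Lift 7: 823544. −1: 823543.
[5] 823543 ≡ 7^7 (base 7). Lift 8: 16777216. −1: 16777215.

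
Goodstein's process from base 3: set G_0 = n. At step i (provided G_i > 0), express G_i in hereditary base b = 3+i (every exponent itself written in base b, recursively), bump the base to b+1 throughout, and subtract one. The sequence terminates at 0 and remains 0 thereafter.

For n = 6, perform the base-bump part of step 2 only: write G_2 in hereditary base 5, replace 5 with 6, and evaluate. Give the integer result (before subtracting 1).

8

base 3: 6 = 2·3; at 4: 2·4 = 8; next = 7
base 4: 7 = 4 + 3; at 5: 5 + 3 = 8; next = 7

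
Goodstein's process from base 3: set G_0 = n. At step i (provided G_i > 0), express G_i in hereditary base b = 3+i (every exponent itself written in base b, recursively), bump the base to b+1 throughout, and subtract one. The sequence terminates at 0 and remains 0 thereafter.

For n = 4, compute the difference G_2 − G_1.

0

[0] 4 ≡ 3 + 1 (base 3). Lift 4: 5. −1: 4.
[1] 4 ≡ 4 (base 4). Lift 5: 5. −1: 4.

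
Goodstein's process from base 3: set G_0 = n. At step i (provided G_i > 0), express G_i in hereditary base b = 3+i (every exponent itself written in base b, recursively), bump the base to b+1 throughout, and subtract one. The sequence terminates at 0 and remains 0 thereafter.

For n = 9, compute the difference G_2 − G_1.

G_0=9  [base 3] 3^2  →[3↦4]→  4^2 = 16  −1 ⇒ G_1=15
G_1=15  [base 4] 3·4 + 3  →[4↦5]→  3·5 + 3 = 18  −1 ⇒ G_2=17

2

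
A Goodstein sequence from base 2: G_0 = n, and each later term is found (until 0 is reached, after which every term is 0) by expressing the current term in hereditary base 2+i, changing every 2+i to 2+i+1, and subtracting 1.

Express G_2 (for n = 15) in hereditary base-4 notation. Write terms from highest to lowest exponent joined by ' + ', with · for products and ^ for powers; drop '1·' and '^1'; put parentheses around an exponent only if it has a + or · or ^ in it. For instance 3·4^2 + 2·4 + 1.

4^(4 + 1) + 4^4 + 3

G_0=15  [base 2] 2^(2 + 1) + 2^2 + 2 + 1  →[2↦3]→  3^(3 + 1) + 3^3 + 3 + 1 = 112  −1 ⇒ G_1=111
G_1=111  [base 3] 3^(3 + 1) + 3^3 + 3  →[3↦4]→  4^(4 + 1) + 4^4 + 4 = 1284  −1 ⇒ G_2=1283
G_2=1283  [base 4] 4^(4 + 1) + 4^4 + 3  →[4↦5]→  5^(5 + 1) + 5^5 + 3 = 18753  −1 ⇒ G_3=18752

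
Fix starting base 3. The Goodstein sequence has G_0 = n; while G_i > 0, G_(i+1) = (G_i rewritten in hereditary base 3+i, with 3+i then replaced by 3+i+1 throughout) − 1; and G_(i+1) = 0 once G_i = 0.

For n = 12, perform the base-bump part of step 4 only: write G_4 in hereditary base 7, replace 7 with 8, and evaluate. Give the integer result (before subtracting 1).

G_0=12  [base 3] 3^2 + 3  →[3↦4]→  4^2 + 4 = 20  −1 ⇒ G_1=19
G_1=19  [base 4] 4^2 + 3  →[4↦5]→  5^2 + 3 = 28  −1 ⇒ G_2=27
G_2=27  [base 5] 5^2 + 2  →[5↦6]→  6^2 + 2 = 38  −1 ⇒ G_3=37
G_3=37  [base 6] 6^2 + 1  →[6↦7]→  7^2 + 1 = 50  −1 ⇒ G_4=49

64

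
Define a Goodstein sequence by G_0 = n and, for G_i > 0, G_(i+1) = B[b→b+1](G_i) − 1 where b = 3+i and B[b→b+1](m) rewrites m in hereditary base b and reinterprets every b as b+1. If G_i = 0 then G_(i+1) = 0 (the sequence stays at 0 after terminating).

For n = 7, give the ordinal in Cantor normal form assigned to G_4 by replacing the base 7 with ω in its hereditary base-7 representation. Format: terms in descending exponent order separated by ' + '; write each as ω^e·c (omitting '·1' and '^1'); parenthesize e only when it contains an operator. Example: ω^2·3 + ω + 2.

G_0=7  [base 3] 2·3 + 1  →[3↦4]→  2·4 + 1 = 9  −1 ⇒ G_1=8
G_1=8  [base 4] 2·4  →[4↦5]→  2·5 = 10  −1 ⇒ G_2=9
G_2=9  [base 5] 5 + 4  →[5↦6]→  6 + 4 = 10  −1 ⇒ G_3=9
G_3=9  [base 6] 6 + 3  →[6↦7]→  7 + 3 = 10  −1 ⇒ G_4=9
G_4=9  [base 7] 7 + 2  →[7↦8]→  8 + 2 = 10  −1 ⇒ G_5=9

ω + 2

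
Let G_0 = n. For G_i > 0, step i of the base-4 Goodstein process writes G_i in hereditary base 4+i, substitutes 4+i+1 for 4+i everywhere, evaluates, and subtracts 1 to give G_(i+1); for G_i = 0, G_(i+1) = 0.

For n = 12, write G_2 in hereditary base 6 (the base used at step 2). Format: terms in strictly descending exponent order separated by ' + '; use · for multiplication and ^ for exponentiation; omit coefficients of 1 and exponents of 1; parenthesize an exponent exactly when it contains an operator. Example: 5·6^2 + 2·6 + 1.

[0] 12 ≡ 3·4 (base 4). Lift 5: 15. −1: 14.
[1] 14 ≡ 2·5 + 4 (base 5). Lift 6: 16. −1: 15.
[2] 15 ≡ 2·6 + 3 (base 6). Lift 7: 17. −1: 16.

2·6 + 3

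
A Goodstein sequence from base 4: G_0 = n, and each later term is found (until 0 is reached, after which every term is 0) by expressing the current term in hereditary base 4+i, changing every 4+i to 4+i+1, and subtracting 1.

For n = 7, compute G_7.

4

step 0: 7 = 4 + 3; sub 5 for 4: 5 + 3; = 8; G_1 = 8−1 = 7
step 1: 7 = 5 + 2; sub 6 for 5: 6 + 2; = 8; G_2 = 8−1 = 7
step 2: 7 = 6 + 1; sub 7 for 6: 7 + 1; = 8; G_3 = 8−1 = 7
step 3: 7 = 7; sub 8 for 7: 8; = 8; G_4 = 8−1 = 7
step 4: 7 = 7; sub 9 for 8: 7; = 7; G_5 = 7−1 = 6
step 5: 6 = 6; sub 10 for 9: 6; = 6; G_6 = 6−1 = 5
step 6: 5 = 5; sub 11 for 10: 5; = 5; G_7 = 5−1 = 4
step 7: 4 = 4; sub 12 for 11: 4; = 4; G_8 = 4−1 = 3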